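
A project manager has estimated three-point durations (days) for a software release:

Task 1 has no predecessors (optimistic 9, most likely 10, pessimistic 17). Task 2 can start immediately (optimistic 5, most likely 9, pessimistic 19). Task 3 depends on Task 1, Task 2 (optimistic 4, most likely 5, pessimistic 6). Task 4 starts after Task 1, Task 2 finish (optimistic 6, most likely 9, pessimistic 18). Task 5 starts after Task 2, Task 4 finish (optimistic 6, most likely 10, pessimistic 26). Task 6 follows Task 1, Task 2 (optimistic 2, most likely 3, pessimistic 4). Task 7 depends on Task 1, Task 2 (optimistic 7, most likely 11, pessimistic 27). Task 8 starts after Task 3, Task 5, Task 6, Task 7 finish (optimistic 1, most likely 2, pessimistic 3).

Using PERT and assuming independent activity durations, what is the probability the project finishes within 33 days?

0.314

te_Task 1 = (9 + 4·10 + 17)/6 = 66/6 = 11; σ²_Task 1 = ((17−9)/6)² = 1.778
te_Task 2 = (5 + 4·9 + 19)/6 = 60/6 = 10; σ²_Task 2 = ((19−5)/6)² = 5.444
te_Task 3 = (4 + 4·5 + 6)/6 = 30/6 = 5; σ²_Task 3 = ((6−4)/6)² = 0.111
te_Task 4 = (6 + 4·9 + 18)/6 = 60/6 = 10; σ²_Task 4 = ((18−6)/6)² = 4.000
te_Task 5 = (6 + 4·10 + 26)/6 = 72/6 = 12; σ²_Task 5 = ((26−6)/6)² = 11.111
te_Task 6 = (2 + 4·3 + 4)/6 = 18/6 = 3; σ²_Task 6 = ((4−2)/6)² = 0.111
te_Task 7 = (7 + 4·11 + 27)/6 = 78/6 = 13; σ²_Task 7 = ((27−7)/6)² = 11.111
te_Task 8 = (1 + 4·2 + 3)/6 = 12/6 = 2; σ²_Task 8 = ((3−1)/6)² = 0.111

Forward pass:
ES_Task 1 = 0; EF_Task 1 = 11
ES_Task 2 = 0; EF_Task 2 = 10
ES_Task 3 = max(EF_Task 1=11, EF_Task 2=10) = 11; EF_Task 3 = 11+5 = 16
ES_Task 4 = max(EF_Task 1=11, EF_Task 2=10) = 11; EF_Task 4 = 11+10 = 21
ES_Task 5 = max(EF_Task 2=10, EF_Task 4=21) = 21; EF_Task 5 = 21+12 = 33
ES_Task 6 = max(EF_Task 1=11, EF_Task 2=10) = 11; EF_Task 6 = 11+3 = 14
ES_Task 7 = max(EF_Task 1=11, EF_Task 2=10) = 11; EF_Task 7 = 11+13 = 24
ES_Task 8 = max(EF_Task 3=16, EF_Task 5=33, EF_Task 6=14, EF_Task 7=24) = 33; EF_Task 8 = 33+2 = 35
Expected project duration μ = 35 days. Critical path: Task 1 → Task 4 → Task 5 → Task 8.

Variance along critical path = 1.778 + 4.000 + 11.111 + 0.111 = 17.000; σ = √17.000 = 4.123 days.
Z = (33 − 35) / 4.123 = -0.485
P(T ≤ 33) = Φ(-0.485) ≈ 0.314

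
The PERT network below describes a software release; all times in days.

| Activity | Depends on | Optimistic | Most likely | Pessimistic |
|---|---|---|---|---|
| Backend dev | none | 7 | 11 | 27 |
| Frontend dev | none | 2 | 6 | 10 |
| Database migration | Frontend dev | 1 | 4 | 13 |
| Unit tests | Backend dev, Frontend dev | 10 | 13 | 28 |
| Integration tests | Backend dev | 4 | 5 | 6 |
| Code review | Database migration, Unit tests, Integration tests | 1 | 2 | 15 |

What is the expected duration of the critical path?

te_Backend dev = (7 + 4·11 + 27)/6 = 78/6 = 13
te_Frontend dev = (2 + 4·6 + 10)/6 = 36/6 = 6
te_Database migration = (1 + 4·4 + 13)/6 = 30/6 = 5
te_Unit tests = (10 + 4·13 + 28)/6 = 90/6 = 15
te_Integration tests = (4 + 4·5 + 6)/6 = 30/6 = 5
te_Code review = (1 + 4·2 + 15)/6 = 24/6 = 4

Forward pass:
ES_Backend dev = 0; EF_Backend dev = 13
ES_Frontend dev = 0; EF_Frontend dev = 6
ES_Database migration = 6; EF_Database migration = 6+5 = 11
ES_Unit tests = max(EF_Backend dev=13, EF_Frontend dev=6) = 13; EF_Unit tests = 13+15 = 28
ES_Integration tests = 13; EF_Integration tests = 13+5 = 18
ES_Code review = max(EF_Database migration=11, EF_Unit tests=28, EF_Integration tests=18) = 28; EF_Code review = 28+4 = 32
Expected project duration μ = 32 days. Critical path: Backend dev → Unit tests → Code review.

32 days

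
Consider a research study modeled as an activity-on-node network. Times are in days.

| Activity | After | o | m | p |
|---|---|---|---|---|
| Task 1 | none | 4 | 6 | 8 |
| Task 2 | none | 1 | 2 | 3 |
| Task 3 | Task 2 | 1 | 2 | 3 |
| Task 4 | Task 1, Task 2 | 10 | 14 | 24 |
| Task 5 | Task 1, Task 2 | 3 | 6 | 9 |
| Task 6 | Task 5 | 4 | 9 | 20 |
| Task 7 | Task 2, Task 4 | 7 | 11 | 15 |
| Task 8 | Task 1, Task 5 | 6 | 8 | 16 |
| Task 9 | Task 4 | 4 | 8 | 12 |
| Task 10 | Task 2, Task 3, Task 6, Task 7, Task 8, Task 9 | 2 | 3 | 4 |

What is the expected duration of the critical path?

te_Task 1 = (4 + 4·6 + 8)/6 = 36/6 = 6
te_Task 2 = (1 + 4·2 + 3)/6 = 12/6 = 2
te_Task 3 = (1 + 4·2 + 3)/6 = 12/6 = 2
te_Task 4 = (10 + 4·14 + 24)/6 = 90/6 = 15
te_Task 5 = (3 + 4·6 + 9)/6 = 36/6 = 6
te_Task 6 = (4 + 4·9 + 20)/6 = 60/6 = 10
te_Task 7 = (7 + 4·11 + 15)/6 = 66/6 = 11
te_Task 8 = (6 + 4·8 + 16)/6 = 54/6 = 9
te_Task 9 = (4 + 4·8 + 12)/6 = 48/6 = 8
te_Task 10 = (2 + 4·3 + 4)/6 = 18/6 = 3

Forward pass:
ES_Task 1 = 0; EF_Task 1 = 6
ES_Task 2 = 0; EF_Task 2 = 2
ES_Task 3 = 2; EF_Task 3 = 2+2 = 4
ES_Task 4 = max(EF_Task 1=6, EF_Task 2=2) = 6; EF_Task 4 = 6+15 = 21
ES_Task 5 = max(EF_Task 1=6, EF_Task 2=2) = 6; EF_Task 5 = 6+6 = 12
ES_Task 6 = 12; EF_Task 6 = 12+10 = 22
ES_Task 7 = max(EF_Task 2=2, EF_Task 4=21) = 21; EF_Task 7 = 21+11 = 32
ES_Task 8 = max(EF_Task 1=6, EF_Task 5=12) = 12; EF_Task 8 = 12+9 = 21
ES_Task 9 = 21; EF_Task 9 = 21+8 = 29
ES_Task 10 = max(EF_Task 2=2, EF_Task 3=4, EF_Task 6=22, EF_Task 7=32, EF_Task 8=21, EF_Task 9=29) = 32; EF_Task 10 = 32+3 = 35
Expected project duration μ = 35 days. Critical path: Task 1 → Task 4 → Task 7 → Task 10.

35 days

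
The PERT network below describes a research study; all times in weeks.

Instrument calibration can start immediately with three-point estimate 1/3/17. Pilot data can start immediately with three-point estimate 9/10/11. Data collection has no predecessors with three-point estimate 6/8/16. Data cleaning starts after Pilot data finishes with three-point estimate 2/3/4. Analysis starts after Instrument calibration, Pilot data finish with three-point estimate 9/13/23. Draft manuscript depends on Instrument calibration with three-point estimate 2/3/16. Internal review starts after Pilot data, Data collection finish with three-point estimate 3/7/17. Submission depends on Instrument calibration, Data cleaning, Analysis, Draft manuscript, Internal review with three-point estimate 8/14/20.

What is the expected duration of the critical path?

38 weeks

te_Instrument calibration = (1 + 4·3 + 17)/6 = 30/6 = 5
te_Pilot data = (9 + 4·10 + 11)/6 = 60/6 = 10
te_Data collection = (6 + 4·8 + 16)/6 = 54/6 = 9
te_Data cleaning = (2 + 4·3 + 4)/6 = 18/6 = 3
te_Analysis = (9 + 4·13 + 23)/6 = 84/6 = 14
te_Draft manuscript = (2 + 4·3 + 16)/6 = 30/6 = 5
te_Internal review = (3 + 4·7 + 17)/6 = 48/6 = 8
te_Submission = (8 + 4·14 + 20)/6 = 84/6 = 14

Forward pass:
ES_Instrument calibration = 0; EF_Instrument calibration = 5
ES_Pilot data = 0; EF_Pilot data = 10
ES_Data collection = 0; EF_Data collection = 9
ES_Data cleaning = 10; EF_Data cleaning = 10+3 = 13
ES_Analysis = max(EF_Instrument calibration=5, EF_Pilot data=10) = 10; EF_Analysis = 10+14 = 24
ES_Draft manuscript = 5; EF_Draft manuscript = 5+5 = 10
ES_Internal review = max(EF_Pilot data=10, EF_Data collection=9) = 10; EF_Internal review = 10+8 = 18
ES_Submission = max(EF_Instrument calibration=5, EF_Data cleaning=13, EF_Analysis=24, EF_Draft manuscript=10, EF_Internal review=18) = 24; EF_Submission = 24+14 = 38
Expected project duration μ = 38 weeks. Critical path: Pilot data → Analysis → Submission.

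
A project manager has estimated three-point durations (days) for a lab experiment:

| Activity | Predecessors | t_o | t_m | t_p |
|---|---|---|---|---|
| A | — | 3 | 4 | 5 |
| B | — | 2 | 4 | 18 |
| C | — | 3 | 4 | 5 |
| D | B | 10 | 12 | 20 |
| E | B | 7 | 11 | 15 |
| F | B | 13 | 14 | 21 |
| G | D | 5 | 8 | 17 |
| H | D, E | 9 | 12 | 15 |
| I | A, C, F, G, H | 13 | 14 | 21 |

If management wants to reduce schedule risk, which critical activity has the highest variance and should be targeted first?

te_A = (3 + 4·4 + 5)/6 = 24/6 = 4; σ²_A = ((5−3)/6)² = 0.111
te_B = (2 + 4·4 + 18)/6 = 36/6 = 6; σ²_B = ((18−2)/6)² = 7.111
te_C = (3 + 4·4 + 5)/6 = 24/6 = 4; σ²_C = ((5−3)/6)² = 0.111
te_D = (10 + 4·12 + 20)/6 = 78/6 = 13; σ²_D = ((20−10)/6)² = 2.778
te_E = (7 + 4·11 + 15)/6 = 66/6 = 11; σ²_E = ((15−7)/6)² = 1.778
te_F = (13 + 4·14 + 21)/6 = 90/6 = 15; σ²_F = ((21−13)/6)² = 1.778
te_G = (5 + 4·8 + 17)/6 = 54/6 = 9; σ²_G = ((17−5)/6)² = 4.000
te_H = (9 + 4·12 + 15)/6 = 72/6 = 12; σ²_H = ((15−9)/6)² = 1.000
te_I = (13 + 4·14 + 21)/6 = 90/6 = 15; σ²_I = ((21−13)/6)² = 1.778

Forward pass:
ES_A = 0; EF_A = 4
ES_B = 0; EF_B = 6
ES_C = 0; EF_C = 4
ES_D = 6; EF_D = 6+13 = 19
ES_E = 6; EF_E = 6+11 = 17
ES_F = 6; EF_F = 6+15 = 21
ES_G = 19; EF_G = 19+9 = 28
ES_H = max(EF_D=19, EF_E=17) = 19; EF_H = 19+12 = 31
ES_I = max(EF_A=4, EF_C=4, EF_F=21, EF_G=28, EF_H=31) = 31; EF_I = 31+15 = 46
Expected project duration μ = 46 days. Critical path: B → D → H → I.

Variances on critical path: σ²_B=7.111, σ²_D=2.778, σ²_H=1.000, σ²_I=1.778.
Largest is σ²_B = 7.111.

B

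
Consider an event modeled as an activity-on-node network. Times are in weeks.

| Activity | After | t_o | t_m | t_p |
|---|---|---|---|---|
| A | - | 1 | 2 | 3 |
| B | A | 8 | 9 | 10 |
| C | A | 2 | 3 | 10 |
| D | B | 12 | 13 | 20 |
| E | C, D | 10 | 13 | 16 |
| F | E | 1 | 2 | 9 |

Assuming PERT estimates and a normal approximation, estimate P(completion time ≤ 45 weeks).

0.966

te_A = (1 + 4·2 + 3)/6 = 12/6 = 2; σ²_A = ((3−1)/6)² = 0.111
te_B = (8 + 4·9 + 10)/6 = 54/6 = 9; σ²_B = ((10−8)/6)² = 0.111
te_C = (2 + 4·3 + 10)/6 = 24/6 = 4; σ²_C = ((10−2)/6)² = 1.778
te_D = (12 + 4·13 + 20)/6 = 84/6 = 14; σ²_D = ((20−12)/6)² = 1.778
te_E = (10 + 4·13 + 16)/6 = 78/6 = 13; σ²_E = ((16−10)/6)² = 1.000
te_F = (1 + 4·2 + 9)/6 = 18/6 = 3; σ²_F = ((9−1)/6)² = 1.778

Forward pass:
ES_A = 0; EF_A = 2
ES_B = 2; EF_B = 2+9 = 11
ES_C = 2; EF_C = 2+4 = 6
ES_D = 11; EF_D = 11+14 = 25
ES_E = max(EF_C=6, EF_D=25) = 25; EF_E = 25+13 = 38
ES_F = 38; EF_F = 38+3 = 41
Expected project duration μ = 41 weeks. Critical path: A → B → D → E → F.

Variance along critical path = 0.111 + 0.111 + 1.778 + 1.000 + 1.778 = 4.778; σ = √4.778 = 2.186 weeks.
Z = (45 − 41) / 2.186 = 1.830
P(T ≤ 45) = Φ(1.830) ≈ 0.966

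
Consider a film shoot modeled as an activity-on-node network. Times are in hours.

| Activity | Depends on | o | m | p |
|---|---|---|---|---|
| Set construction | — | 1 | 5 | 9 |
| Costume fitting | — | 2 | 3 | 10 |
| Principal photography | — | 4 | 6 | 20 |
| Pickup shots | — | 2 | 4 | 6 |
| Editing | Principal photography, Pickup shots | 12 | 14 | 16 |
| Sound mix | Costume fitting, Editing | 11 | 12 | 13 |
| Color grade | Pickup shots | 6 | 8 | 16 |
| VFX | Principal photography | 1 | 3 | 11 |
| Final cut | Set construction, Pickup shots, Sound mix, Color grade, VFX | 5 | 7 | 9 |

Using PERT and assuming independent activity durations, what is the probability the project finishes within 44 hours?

0.854

te_Set construction = (1 + 4·5 + 9)/6 = 30/6 = 5; σ²_Set construction = ((9−1)/6)² = 1.778
te_Costume fitting = (2 + 4·3 + 10)/6 = 24/6 = 4; σ²_Costume fitting = ((10−2)/6)² = 1.778
te_Principal photography = (4 + 4·6 + 20)/6 = 48/6 = 8; σ²_Principal photography = ((20−4)/6)² = 7.111
te_Pickup shots = (2 + 4·4 + 6)/6 = 24/6 = 4; σ²_Pickup shots = ((6−2)/6)² = 0.444
te_Editing = (12 + 4·14 + 16)/6 = 84/6 = 14; σ²_Editing = ((16−12)/6)² = 0.444
te_Sound mix = (11 + 4·12 + 13)/6 = 72/6 = 12; σ²_Sound mix = ((13−11)/6)² = 0.111
te_Color grade = (6 + 4·8 + 16)/6 = 54/6 = 9; σ²_Color grade = ((16−6)/6)² = 2.778
te_VFX = (1 + 4·3 + 11)/6 = 24/6 = 4; σ²_VFX = ((11−1)/6)² = 2.778
te_Final cut = (5 + 4·7 + 9)/6 = 42/6 = 7; σ²_Final cut = ((9−5)/6)² = 0.444

Forward pass:
ES_Set construction = 0; EF_Set construction = 5
ES_Costume fitting = 0; EF_Costume fitting = 4
ES_Principal photography = 0; EF_Principal photography = 8
ES_Pickup shots = 0; EF_Pickup shots = 4
ES_Editing = max(EF_Principal photography=8, EF_Pickup shots=4) = 8; EF_Editing = 8+14 = 22
ES_Sound mix = max(EF_Costume fitting=4, EF_Editing=22) = 22; EF_Sound mix = 22+12 = 34
ES_Color grade = 4; EF_Color grade = 4+9 = 13
ES_VFX = 8; EF_VFX = 8+4 = 12
ES_Final cut = max(EF_Set construction=5, EF_Pickup shots=4, EF_Sound mix=34, EF_Color grade=13, EF_VFX=12) = 34; EF_Final cut = 34+7 = 41
Expected project duration μ = 41 hours. Critical path: Principal photography → Editing → Sound mix → Final cut.

Variance along critical path = 7.111 + 0.444 + 0.111 + 0.444 = 8.111; σ = √8.111 = 2.848 hours.
Z = (44 − 41) / 2.848 = 1.053
P(T ≤ 44) = Φ(1.053) ≈ 0.854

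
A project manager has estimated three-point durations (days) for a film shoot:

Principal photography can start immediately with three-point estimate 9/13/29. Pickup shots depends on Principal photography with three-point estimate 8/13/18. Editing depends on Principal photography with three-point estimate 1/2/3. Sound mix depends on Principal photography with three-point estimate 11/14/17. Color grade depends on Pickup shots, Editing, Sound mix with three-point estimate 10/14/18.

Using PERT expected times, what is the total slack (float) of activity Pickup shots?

1 days

te_Principal photography = (9 + 4·13 + 29)/6 = 90/6 = 15
te_Pickup shots = (8 + 4·13 + 18)/6 = 78/6 = 13
te_Editing = (1 + 4·2 + 3)/6 = 12/6 = 2
te_Sound mix = (11 + 4·14 + 17)/6 = 84/6 = 14
te_Color grade = (10 + 4·14 + 18)/6 = 84/6 = 14

Forward pass:
ES_Principal photography = 0; EF_Principal photography = 15
ES_Pickup shots = 15; EF_Pickup shots = 15+13 = 28
ES_Editing = 15; EF_Editing = 15+2 = 17
ES_Sound mix = 15; EF_Sound mix = 15+14 = 29
ES_Color grade = max(EF_Pickup shots=28, EF_Editing=17, EF_Sound mix=29) = 29; EF_Color grade = 29+14 = 43
Expected project duration μ = 43 days. Critical path: Principal photography → Sound mix → Color grade.

Backward pass:
LF_Color grade = 43; LS_Color grade = 43−14 = 29
LF_Sound mix = LS_Color grade = 29; LS_Sound mix = 29−14 = 15
LF_Editing = LS_Color grade = 29; LS_Editing = 29−2 = 27
LF_Pickup shots = LS_Color grade = 29; LS_Pickup shots = 29−13 = 16
LF_Principal photography = min(LS_Pickup shots=16, LS_Editing=27, LS_Sound mix=15) = 15; LS_Principal photography = 15−15 = 0
Slack_Pickup shots = LS_Pickup shots − ES_Pickup shots = 16 − 15 = 1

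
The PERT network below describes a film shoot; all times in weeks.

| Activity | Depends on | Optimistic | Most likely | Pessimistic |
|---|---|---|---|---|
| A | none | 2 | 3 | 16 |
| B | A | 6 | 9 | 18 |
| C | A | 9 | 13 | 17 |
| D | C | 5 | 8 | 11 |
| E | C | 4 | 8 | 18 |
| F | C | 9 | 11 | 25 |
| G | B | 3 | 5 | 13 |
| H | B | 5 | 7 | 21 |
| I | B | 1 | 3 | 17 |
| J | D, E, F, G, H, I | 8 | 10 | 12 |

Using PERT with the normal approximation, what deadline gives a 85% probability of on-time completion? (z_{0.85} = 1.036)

45.0 weeks

te_A = (2 + 4·3 + 16)/6 = 30/6 = 5; σ²_A = ((16−2)/6)² = 5.444
te_B = (6 + 4·9 + 18)/6 = 60/6 = 10; σ²_B = ((18−6)/6)² = 4.000
te_C = (9 + 4·13 + 17)/6 = 78/6 = 13; σ²_C = ((17−9)/6)² = 1.778
te_D = (5 + 4·8 + 11)/6 = 48/6 = 8; σ²_D = ((11−5)/6)² = 1.000
te_E = (4 + 4·8 + 18)/6 = 54/6 = 9; σ²_E = ((18−4)/6)² = 5.444
te_F = (9 + 4·11 + 25)/6 = 78/6 = 13; σ²_F = ((25−9)/6)² = 7.111
te_G = (3 + 4·5 + 13)/6 = 36/6 = 6; σ²_G = ((13−3)/6)² = 2.778
te_H = (5 + 4·7 + 21)/6 = 54/6 = 9; σ²_H = ((21−5)/6)² = 7.111
te_I = (1 + 4·3 + 17)/6 = 30/6 = 5; σ²_I = ((17−1)/6)² = 7.111
te_J = (8 + 4·10 + 12)/6 = 60/6 = 10; σ²_J = ((12−8)/6)² = 0.444

Forward pass:
ES_A = 0; EF_A = 5
ES_B = 5; EF_B = 5+10 = 15
ES_C = 5; EF_C = 5+13 = 18
ES_D = 18; EF_D = 18+8 = 26
ES_E = 18; EF_E = 18+9 = 27
ES_F = 18; EF_F = 18+13 = 31
ES_G = 15; EF_G = 15+6 = 21
ES_H = 15; EF_H = 15+9 = 24
ES_I = 15; EF_I = 15+5 = 20
ES_J = max(EF_D=26, EF_E=27, EF_F=31, EF_G=21, EF_H=24, EF_I=20) = 31; EF_J = 31+10 = 41
Expected project duration μ = 41 weeks. Critical path: A → C → F → J.

Variance along critical path = 5.444 + 1.778 + 7.111 + 0.444 = 14.778; σ = 3.844 weeks.
D = μ + z·σ = 41 + 1.036·3.844 = 45.0 weeks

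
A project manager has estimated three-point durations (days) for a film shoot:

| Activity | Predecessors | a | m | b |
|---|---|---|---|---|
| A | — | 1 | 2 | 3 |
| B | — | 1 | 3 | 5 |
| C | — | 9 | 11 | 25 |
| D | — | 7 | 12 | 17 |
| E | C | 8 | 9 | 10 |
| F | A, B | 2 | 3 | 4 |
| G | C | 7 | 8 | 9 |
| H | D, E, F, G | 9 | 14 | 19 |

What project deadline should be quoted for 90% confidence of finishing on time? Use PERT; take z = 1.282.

40.1 days

te_A = (1 + 4·2 + 3)/6 = 12/6 = 2; σ²_A = ((3−1)/6)² = 0.111
te_B = (1 + 4·3 + 5)/6 = 18/6 = 3; σ²_B = ((5−1)/6)² = 0.444
te_C = (9 + 4·11 + 25)/6 = 78/6 = 13; σ²_C = ((25−9)/6)² = 7.111
te_D = (7 + 4·12 + 17)/6 = 72/6 = 12; σ²_D = ((17−7)/6)² = 2.778
te_E = (8 + 4·9 + 10)/6 = 54/6 = 9; σ²_E = ((10−8)/6)² = 0.111
te_F = (2 + 4·3 + 4)/6 = 18/6 = 3; σ²_F = ((4−2)/6)² = 0.111
te_G = (7 + 4·8 + 9)/6 = 48/6 = 8; σ²_G = ((9−7)/6)² = 0.111
te_H = (9 + 4·14 + 19)/6 = 84/6 = 14; σ²_H = ((19−9)/6)² = 2.778

Forward pass:
ES_A = 0; EF_A = 2
ES_B = 0; EF_B = 3
ES_C = 0; EF_C = 13
ES_D = 0; EF_D = 12
ES_E = 13; EF_E = 13+9 = 22
ES_F = max(EF_A=2, EF_B=3) = 3; EF_F = 3+3 = 6
ES_G = 13; EF_G = 13+8 = 21
ES_H = max(EF_D=12, EF_E=22, EF_F=6, EF_G=21) = 22; EF_H = 22+14 = 36
Expected project duration μ = 36 days. Critical path: C → E → H.

Variance along critical path = 7.111 + 0.111 + 2.778 = 10.000; σ = 3.162 days.
D = μ + z·σ = 36 + 1.282·3.162 = 40.1 days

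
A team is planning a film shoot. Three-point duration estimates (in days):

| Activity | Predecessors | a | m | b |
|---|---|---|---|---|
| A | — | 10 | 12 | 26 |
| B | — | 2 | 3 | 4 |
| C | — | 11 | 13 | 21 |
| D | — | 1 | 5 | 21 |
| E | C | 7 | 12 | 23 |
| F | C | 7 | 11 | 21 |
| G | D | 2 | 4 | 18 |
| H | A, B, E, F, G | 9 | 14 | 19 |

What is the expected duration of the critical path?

41 days

te_A = (10 + 4·12 + 26)/6 = 84/6 = 14
te_B = (2 + 4·3 + 4)/6 = 18/6 = 3
te_C = (11 + 4·13 + 21)/6 = 84/6 = 14
te_D = (1 + 4·5 + 21)/6 = 42/6 = 7
te_E = (7 + 4·12 + 23)/6 = 78/6 = 13
te_F = (7 + 4·11 + 21)/6 = 72/6 = 12
te_G = (2 + 4·4 + 18)/6 = 36/6 = 6
te_H = (9 + 4·14 + 19)/6 = 84/6 = 14

Forward pass:
ES_A = 0; EF_A = 14
ES_B = 0; EF_B = 3
ES_C = 0; EF_C = 14
ES_D = 0; EF_D = 7
ES_E = 14; EF_E = 14+13 = 27
ES_F = 14; EF_F = 14+12 = 26
ES_G = 7; EF_G = 7+6 = 13
ES_H = max(EF_A=14, EF_B=3, EF_E=27, EF_F=26, EF_G=13) = 27; EF_H = 27+14 = 41
Expected project duration μ = 41 days. Critical path: C → E → H.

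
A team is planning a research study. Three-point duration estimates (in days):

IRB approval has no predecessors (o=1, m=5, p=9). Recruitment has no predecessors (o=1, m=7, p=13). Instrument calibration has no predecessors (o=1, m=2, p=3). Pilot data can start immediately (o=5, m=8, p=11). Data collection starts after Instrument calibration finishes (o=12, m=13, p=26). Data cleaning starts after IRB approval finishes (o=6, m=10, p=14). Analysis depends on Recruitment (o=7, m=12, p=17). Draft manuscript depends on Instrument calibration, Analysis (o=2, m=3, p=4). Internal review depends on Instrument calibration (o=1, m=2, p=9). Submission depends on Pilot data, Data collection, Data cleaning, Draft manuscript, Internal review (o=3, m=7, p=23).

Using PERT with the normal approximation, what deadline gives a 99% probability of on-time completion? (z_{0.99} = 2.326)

te_IRB approval = (1 + 4·5 + 9)/6 = 30/6 = 5; σ²_IRB approval = ((9−1)/6)² = 1.778
te_Recruitment = (1 + 4·7 + 13)/6 = 42/6 = 7; σ²_Recruitment = ((13−1)/6)² = 4.000
te_Instrument calibration = (1 + 4·2 + 3)/6 = 12/6 = 2; σ²_Instrument calibration = ((3−1)/6)² = 0.111
te_Pilot data = (5 + 4·8 + 11)/6 = 48/6 = 8; σ²_Pilot data = ((11−5)/6)² = 1.000
te_Data collection = (12 + 4·13 + 26)/6 = 90/6 = 15; σ²_Data collection = ((26−12)/6)² = 5.444
te_Data cleaning = (6 + 4·10 + 14)/6 = 60/6 = 10; σ²_Data cleaning = ((14−6)/6)² = 1.778
te_Analysis = (7 + 4·12 + 17)/6 = 72/6 = 12; σ²_Analysis = ((17−7)/6)² = 2.778
te_Draft manuscript = (2 + 4·3 + 4)/6 = 18/6 = 3; σ²_Draft manuscript = ((4−2)/6)² = 0.111
te_Internal review = (1 + 4·2 + 9)/6 = 18/6 = 3; σ²_Internal review = ((9−1)/6)² = 1.778
te_Submission = (3 + 4·7 + 23)/6 = 54/6 = 9; σ²_Submission = ((23−3)/6)² = 11.111

Forward pass:
ES_IRB approval = 0; EF_IRB approval = 5
ES_Recruitment = 0; EF_Recruitment = 7
ES_Instrument calibration = 0; EF_Instrument calibration = 2
ES_Pilot data = 0; EF_Pilot data = 8
ES_Data collection = 2; EF_Data collection = 2+15 = 17
ES_Data cleaning = 5; EF_Data cleaning = 5+10 = 15
ES_Analysis = 7; EF_Analysis = 7+12 = 19
ES_Draft manuscript = max(EF_Instrument calibration=2, EF_Analysis=19) = 19; EF_Draft manuscript = 19+3 = 22
ES_Internal review = 2; EF_Internal review = 2+3 = 5
ES_Submission = max(EF_Pilot data=8, EF_Data collection=17, EF_Data cleaning=15, EF_Draft manuscript=22, EF_Internal review=5) = 22; EF_Submission = 22+9 = 31
Expected project duration μ = 31 days. Critical path: Recruitment → Analysis → Draft manuscript → Submission.

Variance along critical path = 4.000 + 2.778 + 0.111 + 11.111 = 18.000; σ = 4.243 days.
D = μ + z·σ = 31 + 2.326·4.243 = 40.9 days

40.9 days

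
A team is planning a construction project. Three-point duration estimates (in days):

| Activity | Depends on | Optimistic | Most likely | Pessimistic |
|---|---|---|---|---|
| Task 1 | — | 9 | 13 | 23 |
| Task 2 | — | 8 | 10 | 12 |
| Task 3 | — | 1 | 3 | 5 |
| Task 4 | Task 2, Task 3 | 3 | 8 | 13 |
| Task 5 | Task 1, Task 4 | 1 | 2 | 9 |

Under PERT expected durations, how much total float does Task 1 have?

4 days

te_Task 1 = (9 + 4·13 + 23)/6 = 84/6 = 14
te_Task 2 = (8 + 4·10 + 12)/6 = 60/6 = 10
te_Task 3 = (1 + 4·3 + 5)/6 = 18/6 = 3
te_Task 4 = (3 + 4·8 + 13)/6 = 48/6 = 8
te_Task 5 = (1 + 4·2 + 9)/6 = 18/6 = 3

Forward pass:
ES_Task 1 = 0; EF_Task 1 = 14
ES_Task 2 = 0; EF_Task 2 = 10
ES_Task 3 = 0; EF_Task 3 = 3
ES_Task 4 = max(EF_Task 2=10, EF_Task 3=3) = 10; EF_Task 4 = 10+8 = 18
ES_Task 5 = max(EF_Task 1=14, EF_Task 4=18) = 18; EF_Task 5 = 18+3 = 21
Expected project duration μ = 21 days. Critical path: Task 2 → Task 4 → Task 5.

Backward pass:
LF_Task 5 = 21; LS_Task 5 = 21−3 = 18
LF_Task 4 = LS_Task 5 = 18; LS_Task 4 = 18−8 = 10
LF_Task 3 = LS_Task 4 = 10; LS_Task 3 = 10−3 = 7
LF_Task 2 = LS_Task 4 = 10; LS_Task 2 = 10−10 = 0
LF_Task 1 = LS_Task 5 = 18; LS_Task 1 = 18−14 = 4
Slack_Task 1 = LS_Task 1 − ES_Task 1 = 4 − 0 = 4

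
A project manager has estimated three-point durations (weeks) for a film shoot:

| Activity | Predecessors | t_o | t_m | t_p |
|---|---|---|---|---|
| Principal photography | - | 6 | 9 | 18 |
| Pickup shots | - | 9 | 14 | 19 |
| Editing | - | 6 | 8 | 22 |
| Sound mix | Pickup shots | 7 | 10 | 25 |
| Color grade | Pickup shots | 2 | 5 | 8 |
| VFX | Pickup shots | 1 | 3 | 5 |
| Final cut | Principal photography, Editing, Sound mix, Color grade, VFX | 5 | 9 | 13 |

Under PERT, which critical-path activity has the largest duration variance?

Sound mix

te_Principal photography = (6 + 4·9 + 18)/6 = 60/6 = 10; σ²_Principal photography = ((18−6)/6)² = 4.000
te_Pickup shots = (9 + 4·14 + 19)/6 = 84/6 = 14; σ²_Pickup shots = ((19−9)/6)² = 2.778
te_Editing = (6 + 4·8 + 22)/6 = 60/6 = 10; σ²_Editing = ((22−6)/6)² = 7.111
te_Sound mix = (7 + 4·10 + 25)/6 = 72/6 = 12; σ²_Sound mix = ((25−7)/6)² = 9.000
te_Color grade = (2 + 4·5 + 8)/6 = 30/6 = 5; σ²_Color grade = ((8−2)/6)² = 1.000
te_VFX = (1 + 4·3 + 5)/6 = 18/6 = 3; σ²_VFX = ((5−1)/6)² = 0.444
te_Final cut = (5 + 4·9 + 13)/6 = 54/6 = 9; σ²_Final cut = ((13−5)/6)² = 1.778

Forward pass:
ES_Principal photography = 0; EF_Principal photography = 10
ES_Pickup shots = 0; EF_Pickup shots = 14
ES_Editing = 0; EF_Editing = 10
ES_Sound mix = 14; EF_Sound mix = 14+12 = 26
ES_Color grade = 14; EF_Color grade = 14+5 = 19
ES_VFX = 14; EF_VFX = 14+3 = 17
ES_Final cut = max(EF_Principal photography=10, EF_Editing=10, EF_Sound mix=26, EF_Color grade=19, EF_VFX=17) = 26; EF_Final cut = 26+9 = 35
Expected project duration μ = 35 weeks. Critical path: Pickup shots → Sound mix → Final cut.

Variances on critical path: σ²_Pickup shots=2.778, σ²_Sound mix=9.000, σ²_Final cut=1.778.
Largest is σ²_Sound mix = 9.000.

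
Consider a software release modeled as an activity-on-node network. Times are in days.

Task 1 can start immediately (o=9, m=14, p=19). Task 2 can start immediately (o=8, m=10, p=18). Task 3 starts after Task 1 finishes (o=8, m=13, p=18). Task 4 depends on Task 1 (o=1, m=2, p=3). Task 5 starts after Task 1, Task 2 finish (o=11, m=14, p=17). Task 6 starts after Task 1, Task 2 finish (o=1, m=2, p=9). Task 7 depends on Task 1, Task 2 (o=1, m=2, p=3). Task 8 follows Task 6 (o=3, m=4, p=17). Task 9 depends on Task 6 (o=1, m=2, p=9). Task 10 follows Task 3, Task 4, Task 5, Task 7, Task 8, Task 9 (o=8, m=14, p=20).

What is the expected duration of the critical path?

te_Task 1 = (9 + 4·14 + 19)/6 = 84/6 = 14
te_Task 2 = (8 + 4·10 + 18)/6 = 66/6 = 11
te_Task 3 = (8 + 4·13 + 18)/6 = 78/6 = 13
te_Task 4 = (1 + 4·2 + 3)/6 = 12/6 = 2
te_Task 5 = (11 + 4·14 + 17)/6 = 84/6 = 14
te_Task 6 = (1 + 4·2 + 9)/6 = 18/6 = 3
te_Task 7 = (1 + 4·2 + 3)/6 = 12/6 = 2
te_Task 8 = (3 + 4·4 + 17)/6 = 36/6 = 6
te_Task 9 = (1 + 4·2 + 9)/6 = 18/6 = 3
te_Task 10 = (8 + 4·14 + 20)/6 = 84/6 = 14

Forward pass:
ES_Task 1 = 0; EF_Task 1 = 14
ES_Task 2 = 0; EF_Task 2 = 11
ES_Task 3 = 14; EF_Task 3 = 14+13 = 27
ES_Task 4 = 14; EF_Task 4 = 14+2 = 16
ES_Task 5 = max(EF_Task 1=14, EF_Task 2=11) = 14; EF_Task 5 = 14+14 = 28
ES_Task 6 = max(EF_Task 1=14, EF_Task 2=11) = 14; EF_Task 6 = 14+3 = 17
ES_Task 7 = max(EF_Task 1=14, EF_Task 2=11) = 14; EF_Task 7 = 14+2 = 16
ES_Task 8 = 17; EF_Task 8 = 17+6 = 23
ES_Task 9 = 17; EF_Task 9 = 17+3 = 20
ES_Task 10 = max(EF_Task 3=27, EF_Task 4=16, EF_Task 5=28, EF_Task 7=16, EF_Task 8=23, EF_Task 9=20) = 28; EF_Task 10 = 28+14 = 42
Expected project duration μ = 42 days. Critical path: Task 1 → Task 5 → Task 10.

42 days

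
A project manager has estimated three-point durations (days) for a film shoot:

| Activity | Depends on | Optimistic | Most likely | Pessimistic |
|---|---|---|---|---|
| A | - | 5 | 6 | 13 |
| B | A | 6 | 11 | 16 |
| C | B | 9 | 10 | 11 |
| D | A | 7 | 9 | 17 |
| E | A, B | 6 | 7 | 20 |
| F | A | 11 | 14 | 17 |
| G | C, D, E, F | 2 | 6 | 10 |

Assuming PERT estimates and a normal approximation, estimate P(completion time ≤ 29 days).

te_A = (5 + 4·6 + 13)/6 = 42/6 = 7; σ²_A = ((13−5)/6)² = 1.778
te_B = (6 + 4·11 + 16)/6 = 66/6 = 11; σ²_B = ((16−6)/6)² = 2.778
te_C = (9 + 4·10 + 11)/6 = 60/6 = 10; σ²_C = ((11−9)/6)² = 0.111
te_D = (7 + 4·9 + 17)/6 = 60/6 = 10; σ²_D = ((17−7)/6)² = 2.778
te_E = (6 + 4·7 + 20)/6 = 54/6 = 9; σ²_E = ((20−6)/6)² = 5.444
te_F = (11 + 4·14 + 17)/6 = 84/6 = 14; σ²_F = ((17−11)/6)² = 1.000
te_G = (2 + 4·6 + 10)/6 = 36/6 = 6; σ²_G = ((10−2)/6)² = 1.778

Forward pass:
ES_A = 0; EF_A = 7
ES_B = 7; EF_B = 7+11 = 18
ES_C = 18; EF_C = 18+10 = 28
ES_D = 7; EF_D = 7+10 = 17
ES_E = max(EF_A=7, EF_B=18) = 18; EF_E = 18+9 = 27
ES_F = 7; EF_F = 7+14 = 21
ES_G = max(EF_C=28, EF_D=17, EF_E=27, EF_F=21) = 28; EF_G = 28+6 = 34
Expected project duration μ = 34 days. Critical path: A → B → C → G.

Variance along critical path = 1.778 + 2.778 + 0.111 + 1.778 = 6.444; σ = √6.444 = 2.539 days.
Z = (29 − 34) / 2.539 = -1.970
P(T ≤ 29) = Φ(-1.970) ≈ 0.024

0.024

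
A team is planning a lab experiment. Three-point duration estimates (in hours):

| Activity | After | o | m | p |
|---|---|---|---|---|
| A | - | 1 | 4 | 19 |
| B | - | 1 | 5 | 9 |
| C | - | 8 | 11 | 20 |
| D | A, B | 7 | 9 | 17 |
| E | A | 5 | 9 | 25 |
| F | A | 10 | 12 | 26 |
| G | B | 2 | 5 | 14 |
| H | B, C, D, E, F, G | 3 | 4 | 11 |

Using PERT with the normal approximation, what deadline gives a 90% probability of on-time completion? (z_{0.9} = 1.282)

30.4 hours

te_A = (1 + 4·4 + 19)/6 = 36/6 = 6; σ²_A = ((19−1)/6)² = 9.000
te_B = (1 + 4·5 + 9)/6 = 30/6 = 5; σ²_B = ((9−1)/6)² = 1.778
te_C = (8 + 4·11 + 20)/6 = 72/6 = 12; σ²_C = ((20−8)/6)² = 4.000
te_D = (7 + 4·9 + 17)/6 = 60/6 = 10; σ²_D = ((17−7)/6)² = 2.778
te_E = (5 + 4·9 + 25)/6 = 66/6 = 11; σ²_E = ((25−5)/6)² = 11.111
te_F = (10 + 4·12 + 26)/6 = 84/6 = 14; σ²_F = ((26−10)/6)² = 7.111
te_G = (2 + 4·5 + 14)/6 = 36/6 = 6; σ²_G = ((14−2)/6)² = 4.000
te_H = (3 + 4·4 + 11)/6 = 30/6 = 5; σ²_H = ((11−3)/6)² = 1.778

Forward pass:
ES_A = 0; EF_A = 6
ES_B = 0; EF_B = 5
ES_C = 0; EF_C = 12
ES_D = max(EF_A=6, EF_B=5) = 6; EF_D = 6+10 = 16
ES_E = 6; EF_E = 6+11 = 17
ES_F = 6; EF_F = 6+14 = 20
ES_G = 5; EF_G = 5+6 = 11
ES_H = max(EF_B=5, EF_C=12, EF_D=16, EF_E=17, EF_F=20, EF_G=11) = 20; EF_H = 20+5 = 25
Expected project duration μ = 25 hours. Critical path: A → F → H.

Variance along critical path = 9.000 + 7.111 + 1.778 = 17.889; σ = 4.230 hours.
D = μ + z·σ = 25 + 1.282·4.230 = 30.4 hours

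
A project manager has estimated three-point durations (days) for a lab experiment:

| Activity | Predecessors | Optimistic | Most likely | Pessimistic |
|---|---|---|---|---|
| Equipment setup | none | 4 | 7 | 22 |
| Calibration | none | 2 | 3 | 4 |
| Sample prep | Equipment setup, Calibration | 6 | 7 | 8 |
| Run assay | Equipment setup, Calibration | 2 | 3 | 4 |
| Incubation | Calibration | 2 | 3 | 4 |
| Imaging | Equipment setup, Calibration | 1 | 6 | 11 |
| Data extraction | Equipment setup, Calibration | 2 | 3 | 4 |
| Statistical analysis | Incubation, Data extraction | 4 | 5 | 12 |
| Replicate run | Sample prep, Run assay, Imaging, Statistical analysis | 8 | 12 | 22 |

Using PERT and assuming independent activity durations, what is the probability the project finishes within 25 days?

0.069

te_Equipment setup = (4 + 4·7 + 22)/6 = 54/6 = 9; σ²_Equipment setup = ((22−4)/6)² = 9.000
te_Calibration = (2 + 4·3 + 4)/6 = 18/6 = 3; σ²_Calibration = ((4−2)/6)² = 0.111
te_Sample prep = (6 + 4·7 + 8)/6 = 42/6 = 7; σ²_Sample prep = ((8−6)/6)² = 0.111
te_Run assay = (2 + 4·3 + 4)/6 = 18/6 = 3; σ²_Run assay = ((4−2)/6)² = 0.111
te_Incubation = (2 + 4·3 + 4)/6 = 18/6 = 3; σ²_Incubation = ((4−2)/6)² = 0.111
te_Imaging = (1 + 4·6 + 11)/6 = 36/6 = 6; σ²_Imaging = ((11−1)/6)² = 2.778
te_Data extraction = (2 + 4·3 + 4)/6 = 18/6 = 3; σ²_Data extraction = ((4−2)/6)² = 0.111
te_Statistical analysis = (4 + 4·5 + 12)/6 = 36/6 = 6; σ²_Statistical analysis = ((12−4)/6)² = 1.778
te_Replicate run = (8 + 4·12 + 22)/6 = 78/6 = 13; σ²_Replicate run = ((22−8)/6)² = 5.444

Forward pass:
ES_Equipment setup = 0; EF_Equipment setup = 9
ES_Calibration = 0; EF_Calibration = 3
ES_Sample prep = max(EF_Equipment setup=9, EF_Calibration=3) = 9; EF_Sample prep = 9+7 = 16
ES_Run assay = max(EF_Equipment setup=9, EF_Calibration=3) = 9; EF_Run assay = 9+3 = 12
ES_Incubation = 3; EF_Incubation = 3+3 = 6
ES_Imaging = max(EF_Equipment setup=9, EF_Calibration=3) = 9; EF_Imaging = 9+6 = 15
ES_Data extraction = max(EF_Equipment setup=9, EF_Calibration=3) = 9; EF_Data extraction = 9+3 = 12
ES_Statistical analysis = max(EF_Incubation=6, EF_Data extraction=12) = 12; EF_Statistical analysis = 12+6 = 18
ES_Replicate run = max(EF_Sample prep=16, EF_Run assay=12, EF_Imaging=15, EF_Statistical analysis=18) = 18; EF_Replicate run = 18+13 = 31
Expected project duration μ = 31 days. Critical path: Equipment setup → Data extraction → Statistical analysis → Replicate run.

Variance along critical path = 9.000 + 0.111 + 1.778 + 5.444 = 16.333; σ = √16.333 = 4.041 days.
Z = (25 − 31) / 4.041 = -1.485
P(T ≤ 25) = Φ(-1.485) ≈ 0.069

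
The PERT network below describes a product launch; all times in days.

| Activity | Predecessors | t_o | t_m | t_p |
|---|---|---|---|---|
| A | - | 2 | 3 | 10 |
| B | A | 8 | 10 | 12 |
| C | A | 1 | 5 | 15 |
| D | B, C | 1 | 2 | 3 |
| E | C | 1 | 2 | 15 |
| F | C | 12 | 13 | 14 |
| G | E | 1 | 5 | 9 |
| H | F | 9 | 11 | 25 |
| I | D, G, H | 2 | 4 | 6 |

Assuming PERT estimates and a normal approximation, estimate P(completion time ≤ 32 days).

0.019

te_A = (2 + 4·3 + 10)/6 = 24/6 = 4; σ²_A = ((10−2)/6)² = 1.778
te_B = (8 + 4·10 + 12)/6 = 60/6 = 10; σ²_B = ((12−8)/6)² = 0.444
te_C = (1 + 4·5 + 15)/6 = 36/6 = 6; σ²_C = ((15−1)/6)² = 5.444
te_D = (1 + 4·2 + 3)/6 = 12/6 = 2; σ²_D = ((3−1)/6)² = 0.111
te_E = (1 + 4·2 + 15)/6 = 24/6 = 4; σ²_E = ((15−1)/6)² = 5.444
te_F = (12 + 4·13 + 14)/6 = 78/6 = 13; σ²_F = ((14−12)/6)² = 0.111
te_G = (1 + 4·5 + 9)/6 = 30/6 = 5; σ²_G = ((9−1)/6)² = 1.778
te_H = (9 + 4·11 + 25)/6 = 78/6 = 13; σ²_H = ((25−9)/6)² = 7.111
te_I = (2 + 4·4 + 6)/6 = 24/6 = 4; σ²_I = ((6−2)/6)² = 0.444

Forward pass:
ES_A = 0; EF_A = 4
ES_B = 4; EF_B = 4+10 = 14
ES_C = 4; EF_C = 4+6 = 10
ES_D = max(EF_B=14, EF_C=10) = 14; EF_D = 14+2 = 16
ES_E = 10; EF_E = 10+4 = 14
ES_F = 10; EF_F = 10+13 = 23
ES_G = 14; EF_G = 14+5 = 19
ES_H = 23; EF_H = 23+13 = 36
ES_I = max(EF_D=16, EF_G=19, EF_H=36) = 36; EF_I = 36+4 = 40
Expected project duration μ = 40 days. Critical path: A → C → F → H → I.

Variance along critical path = 1.778 + 5.444 + 0.111 + 7.111 + 0.444 = 14.889; σ = √14.889 = 3.859 days.
Z = (32 − 40) / 3.859 = -2.073
P(T ≤ 32) = Φ(-2.073) ≈ 0.019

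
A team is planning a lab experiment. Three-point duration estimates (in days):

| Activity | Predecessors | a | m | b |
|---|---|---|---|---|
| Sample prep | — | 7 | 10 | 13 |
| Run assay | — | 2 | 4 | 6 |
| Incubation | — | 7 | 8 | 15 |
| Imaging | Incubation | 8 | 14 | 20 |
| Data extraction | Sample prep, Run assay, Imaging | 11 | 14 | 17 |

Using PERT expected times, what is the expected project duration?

te_Sample prep = (7 + 4·10 + 13)/6 = 60/6 = 10
te_Run assay = (2 + 4·4 + 6)/6 = 24/6 = 4
te_Incubation = (7 + 4·8 + 15)/6 = 54/6 = 9
te_Imaging = (8 + 4·14 + 20)/6 = 84/6 = 14
te_Data extraction = (11 + 4·14 + 17)/6 = 84/6 = 14

Forward pass:
ES_Sample prep = 0; EF_Sample prep = 10
ES_Run assay = 0; EF_Run assay = 4
ES_Incubation = 0; EF_Incubation = 9
ES_Imaging = 9; EF_Imaging = 9+14 = 23
ES_Data extraction = max(EF_Sample prep=10, EF_Run assay=4, EF_Imaging=23) = 23; EF_Data extraction = 23+14 = 37
Expected project duration μ = 37 days. Critical path: Incubation → Imaging → Data extraction.

37 days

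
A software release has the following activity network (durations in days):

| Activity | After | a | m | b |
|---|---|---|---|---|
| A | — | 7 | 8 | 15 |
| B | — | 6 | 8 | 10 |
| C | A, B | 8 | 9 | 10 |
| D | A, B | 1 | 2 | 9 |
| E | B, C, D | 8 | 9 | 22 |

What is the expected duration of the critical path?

29 days

te_A = (7 + 4·8 + 15)/6 = 54/6 = 9
te_B = (6 + 4·8 + 10)/6 = 48/6 = 8
te_C = (8 + 4·9 + 10)/6 = 54/6 = 9
te_D = (1 + 4·2 + 9)/6 = 18/6 = 3
te_E = (8 + 4·9 + 22)/6 = 66/6 = 11

Forward pass:
ES_A = 0; EF_A = 9
ES_B = 0; EF_B = 8
ES_C = max(EF_A=9, EF_B=8) = 9; EF_C = 9+9 = 18
ES_D = max(EF_A=9, EF_B=8) = 9; EF_D = 9+3 = 12
ES_E = max(EF_B=8, EF_C=18, EF_D=12) = 18; EF_E = 18+11 = 29
Expected project duration μ = 29 days. Critical path: A → C → E.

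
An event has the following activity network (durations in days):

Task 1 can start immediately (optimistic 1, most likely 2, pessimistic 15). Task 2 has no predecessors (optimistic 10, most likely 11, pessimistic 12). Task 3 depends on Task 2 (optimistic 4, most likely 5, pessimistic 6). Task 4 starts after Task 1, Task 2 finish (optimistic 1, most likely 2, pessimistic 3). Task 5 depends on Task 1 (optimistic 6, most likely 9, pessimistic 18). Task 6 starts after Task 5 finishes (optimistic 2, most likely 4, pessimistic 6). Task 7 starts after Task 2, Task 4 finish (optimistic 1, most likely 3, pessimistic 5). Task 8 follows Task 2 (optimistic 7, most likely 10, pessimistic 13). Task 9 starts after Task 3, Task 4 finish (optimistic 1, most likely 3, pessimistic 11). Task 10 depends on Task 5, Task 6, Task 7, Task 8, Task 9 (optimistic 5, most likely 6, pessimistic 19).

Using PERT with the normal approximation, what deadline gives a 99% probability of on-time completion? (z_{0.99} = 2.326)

te_Task 1 = (1 + 4·2 + 15)/6 = 24/6 = 4; σ²_Task 1 = ((15−1)/6)² = 5.444
te_Task 2 = (10 + 4·11 + 12)/6 = 66/6 = 11; σ²_Task 2 = ((12−10)/6)² = 0.111
te_Task 3 = (4 + 4·5 + 6)/6 = 30/6 = 5; σ²_Task 3 = ((6−4)/6)² = 0.111
te_Task 4 = (1 + 4·2 + 3)/6 = 12/6 = 2; σ²_Task 4 = ((3−1)/6)² = 0.111
te_Task 5 = (6 + 4·9 + 18)/6 = 60/6 = 10; σ²_Task 5 = ((18−6)/6)² = 4.000
te_Task 6 = (2 + 4·4 + 6)/6 = 24/6 = 4; σ²_Task 6 = ((6−2)/6)² = 0.444
te_Task 7 = (1 + 4·3 + 5)/6 = 18/6 = 3; σ²_Task 7 = ((5−1)/6)² = 0.444
te_Task 8 = (7 + 4·10 + 13)/6 = 60/6 = 10; σ²_Task 8 = ((13−7)/6)² = 1.000
te_Task 9 = (1 + 4·3 + 11)/6 = 24/6 = 4; σ²_Task 9 = ((11−1)/6)² = 2.778
te_Task 10 = (5 + 4·6 + 19)/6 = 48/6 = 8; σ²_Task 10 = ((19−5)/6)² = 5.444

Forward pass:
ES_Task 1 = 0; EF_Task 1 = 4
ES_Task 2 = 0; EF_Task 2 = 11
ES_Task 3 = 11; EF_Task 3 = 11+5 = 16
ES_Task 4 = max(EF_Task 1=4, EF_Task 2=11) = 11; EF_Task 4 = 11+2 = 13
ES_Task 5 = 4; EF_Task 5 = 4+10 = 14
ES_Task 6 = 14; EF_Task 6 = 14+4 = 18
ES_Task 7 = max(EF_Task 2=11, EF_Task 4=13) = 13; EF_Task 7 = 13+3 = 16
ES_Task 8 = 11; EF_Task 8 = 11+10 = 21
ES_Task 9 = max(EF_Task 3=16, EF_Task 4=13) = 16; EF_Task 9 = 16+4 = 20
ES_Task 10 = max(EF_Task 5=14, EF_Task 6=18, EF_Task 7=16, EF_Task 8=21, EF_Task 9=20) = 21; EF_Task 10 = 21+8 = 29
Expected project duration μ = 29 days. Critical path: Task 2 → Task 8 → Task 10.

Variance along critical path = 0.111 + 1.000 + 5.444 = 6.556; σ = 2.560 days.
D = μ + z·σ = 29 + 2.326·2.560 = 35.0 days

35.0 days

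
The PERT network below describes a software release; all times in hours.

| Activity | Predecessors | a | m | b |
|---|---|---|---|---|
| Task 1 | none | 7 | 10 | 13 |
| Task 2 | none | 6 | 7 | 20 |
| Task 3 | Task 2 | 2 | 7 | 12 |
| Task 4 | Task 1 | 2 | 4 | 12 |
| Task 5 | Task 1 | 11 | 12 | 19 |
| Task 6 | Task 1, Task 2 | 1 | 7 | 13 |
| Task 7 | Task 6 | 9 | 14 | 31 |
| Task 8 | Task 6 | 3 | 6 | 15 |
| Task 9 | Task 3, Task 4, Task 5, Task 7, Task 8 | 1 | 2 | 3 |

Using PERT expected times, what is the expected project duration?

te_Task 1 = (7 + 4·10 + 13)/6 = 60/6 = 10
te_Task 2 = (6 + 4·7 + 20)/6 = 54/6 = 9
te_Task 3 = (2 + 4·7 + 12)/6 = 42/6 = 7
te_Task 4 = (2 + 4·4 + 12)/6 = 30/6 = 5
te_Task 5 = (11 + 4·12 + 19)/6 = 78/6 = 13
te_Task 6 = (1 + 4·7 + 13)/6 = 42/6 = 7
te_Task 7 = (9 + 4·14 + 31)/6 = 96/6 = 16
te_Task 8 = (3 + 4·6 + 15)/6 = 42/6 = 7
te_Task 9 = (1 + 4·2 + 3)/6 = 12/6 = 2

Forward pass:
ES_Task 1 = 0; EF_Task 1 = 10
ES_Task 2 = 0; EF_Task 2 = 9
ES_Task 3 = 9; EF_Task 3 = 9+7 = 16
ES_Task 4 = 10; EF_Task 4 = 10+5 = 15
ES_Task 5 = 10; EF_Task 5 = 10+13 = 23
ES_Task 6 = max(EF_Task 1=10, EF_Task 2=9) = 10; EF_Task 6 = 10+7 = 17
ES_Task 7 = 17; EF_Task 7 = 17+16 = 33
ES_Task 8 = 17; EF_Task 8 = 17+7 = 24
ES_Task 9 = max(EF_Task 3=16, EF_Task 4=15, EF_Task 5=23, EF_Task 7=33, EF_Task 8=24) = 33; EF_Task 9 = 33+2 = 35
Expected project duration μ = 35 hours. Critical path: Task 1 → Task 6 → Task 7 → Task 9.

35 hours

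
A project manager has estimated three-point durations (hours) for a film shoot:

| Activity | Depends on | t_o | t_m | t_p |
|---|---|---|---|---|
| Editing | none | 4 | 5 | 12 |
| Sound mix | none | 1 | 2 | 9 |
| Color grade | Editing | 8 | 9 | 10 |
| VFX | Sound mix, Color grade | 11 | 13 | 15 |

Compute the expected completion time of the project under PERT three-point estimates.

te_Editing = (4 + 4·5 + 12)/6 = 36/6 = 6
te_Sound mix = (1 + 4·2 + 9)/6 = 18/6 = 3
te_Color grade = (8 + 4·9 + 10)/6 = 54/6 = 9
te_VFX = (11 + 4·13 + 15)/6 = 78/6 = 13

Forward pass:
ES_Editing = 0; EF_Editing = 6
ES_Sound mix = 0; EF_Sound mix = 3
ES_Color grade = 6; EF_Color grade = 6+9 = 15
ES_VFX = max(EF_Sound mix=3, EF_Color grade=15) = 15; EF_VFX = 15+13 = 28
Expected project duration μ = 28 hours. Critical path: Editing → Color grade → VFX.

28 hours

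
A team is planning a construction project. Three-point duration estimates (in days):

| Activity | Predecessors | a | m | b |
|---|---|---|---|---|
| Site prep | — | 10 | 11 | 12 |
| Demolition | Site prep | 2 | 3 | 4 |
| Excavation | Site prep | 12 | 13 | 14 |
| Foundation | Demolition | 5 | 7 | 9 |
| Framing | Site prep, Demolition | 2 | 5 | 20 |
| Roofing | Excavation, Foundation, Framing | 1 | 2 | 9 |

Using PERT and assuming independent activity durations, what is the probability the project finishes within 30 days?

te_Site prep = (10 + 4·11 + 12)/6 = 66/6 = 11; σ²_Site prep = ((12−10)/6)² = 0.111
te_Demolition = (2 + 4·3 + 4)/6 = 18/6 = 3; σ²_Demolition = ((4−2)/6)² = 0.111
te_Excavation = (12 + 4·13 + 14)/6 = 78/6 = 13; σ²_Excavation = ((14−12)/6)² = 0.111
te_Foundation = (5 + 4·7 + 9)/6 = 42/6 = 7; σ²_Foundation = ((9−5)/6)² = 0.444
te_Framing = (2 + 4·5 + 20)/6 = 42/6 = 7; σ²_Framing = ((20−2)/6)² = 9.000
te_Roofing = (1 + 4·2 + 9)/6 = 18/6 = 3; σ²_Roofing = ((9−1)/6)² = 1.778

Forward pass:
ES_Site prep = 0; EF_Site prep = 11
ES_Demolition = 11; EF_Demolition = 11+3 = 14
ES_Excavation = 11; EF_Excavation = 11+13 = 24
ES_Foundation = 14; EF_Foundation = 14+7 = 21
ES_Framing = max(EF_Site prep=11, EF_Demolition=14) = 14; EF_Framing = 14+7 = 21
ES_Roofing = max(EF_Excavation=24, EF_Foundation=21, EF_Framing=21) = 24; EF_Roofing = 24+3 = 27
Expected project duration μ = 27 days. Critical path: Site prep → Excavation → Roofing.

Variance along critical path = 0.111 + 0.111 + 1.778 = 2.000; σ = √2.000 = 1.414 days.
Z = (30 − 27) / 1.414 = 2.121
P(T ≤ 30) = Φ(2.121) ≈ 0.983

0.983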